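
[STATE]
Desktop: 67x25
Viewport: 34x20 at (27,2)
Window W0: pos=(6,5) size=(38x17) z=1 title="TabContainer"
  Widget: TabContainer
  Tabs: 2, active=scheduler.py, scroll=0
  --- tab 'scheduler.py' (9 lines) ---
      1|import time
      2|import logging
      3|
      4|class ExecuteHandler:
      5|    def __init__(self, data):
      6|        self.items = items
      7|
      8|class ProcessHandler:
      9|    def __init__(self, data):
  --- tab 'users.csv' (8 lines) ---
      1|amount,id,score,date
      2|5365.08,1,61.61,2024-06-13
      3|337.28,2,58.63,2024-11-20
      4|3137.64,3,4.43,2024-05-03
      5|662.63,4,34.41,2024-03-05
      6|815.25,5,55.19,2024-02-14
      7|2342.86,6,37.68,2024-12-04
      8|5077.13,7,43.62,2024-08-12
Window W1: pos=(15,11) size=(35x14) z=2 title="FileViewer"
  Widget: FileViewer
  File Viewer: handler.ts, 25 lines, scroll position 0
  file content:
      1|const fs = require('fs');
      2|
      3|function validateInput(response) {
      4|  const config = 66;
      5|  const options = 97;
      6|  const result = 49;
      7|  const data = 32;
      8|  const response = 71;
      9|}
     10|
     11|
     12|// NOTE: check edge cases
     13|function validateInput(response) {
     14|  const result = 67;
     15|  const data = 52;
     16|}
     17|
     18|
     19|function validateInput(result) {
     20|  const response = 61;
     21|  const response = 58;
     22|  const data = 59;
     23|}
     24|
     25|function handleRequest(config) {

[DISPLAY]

                                  
                                  
                                  
━━━━━━━━━━━━━━━━┓                 
                ┃                 
────────────────┨                 
s.csv           ┃                 
────────────────┃                 
                ┃                 
━━━━━━━━━━━━━━━━━━━━━━┓           
                      ┃           
──────────────────────┨           
require('fs');       ▲┃           
                     █┃           
lidateInput(response)░┃           
fig = 66;            ░┃           
ions = 97;           ░┃           
ult = 49;            ░┃           
a = 32;              ░┃           
ponse = 71;          ░┃           


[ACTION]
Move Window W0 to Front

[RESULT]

                                  
                                  
                                  
━━━━━━━━━━━━━━━━┓                 
                ┃                 
────────────────┨                 
s.csv           ┃                 
────────────────┃                 
                ┃                 
                ┃━━━━━┓           
                ┃     ┃           
:               ┃─────┨           
f, data):       ┃    ▲┃           
 items          ┃    █┃           
                ┃nse)░┃           
:               ┃    ░┃           
f, data):       ┃    ░┃           
                ┃    ░┃           
                ┃    ░┃           
━━━━━━━━━━━━━━━━┛    ░┃           


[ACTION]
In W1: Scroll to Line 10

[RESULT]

                                  
                                  
                                  
━━━━━━━━━━━━━━━━┓                 
                ┃                 
────────────────┨                 
s.csv           ┃                 
────────────────┃                 
                ┃                 
                ┃━━━━━┓           
                ┃     ┃           
:               ┃─────┨           
f, data):       ┃    ▲┃           
 items          ┃    ░┃           
                ┃    ░┃           
:               ┃nse)░┃           
f, data):       ┃    ░┃           
                ┃    █┃           
                ┃    ░┃           
━━━━━━━━━━━━━━━━┛    ░┃           


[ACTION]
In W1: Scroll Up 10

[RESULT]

                                  
                                  
                                  
━━━━━━━━━━━━━━━━┓                 
                ┃                 
────────────────┨                 
s.csv           ┃                 
────────────────┃                 
                ┃                 
                ┃━━━━━┓           
                ┃     ┃           
:               ┃─────┨           
f, data):       ┃    ▲┃           
 items          ┃    █┃           
                ┃nse)░┃           
:               ┃    ░┃           
f, data):       ┃    ░┃           
                ┃    ░┃           
                ┃    ░┃           
━━━━━━━━━━━━━━━━┛    ░┃           


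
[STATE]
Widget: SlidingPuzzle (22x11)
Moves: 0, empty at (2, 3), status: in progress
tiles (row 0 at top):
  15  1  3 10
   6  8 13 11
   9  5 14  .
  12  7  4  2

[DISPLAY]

┌────┬────┬────┬────┐ 
│ 15 │  1 │  3 │ 10 │ 
├────┼────┼────┼────┤ 
│  6 │  8 │ 13 │ 11 │ 
├────┼────┼────┼────┤ 
│  9 │  5 │ 14 │    │ 
├────┼────┼────┼────┤ 
│ 12 │  7 │  4 │  2 │ 
└────┴────┴────┴────┘ 
Moves: 0              
                      


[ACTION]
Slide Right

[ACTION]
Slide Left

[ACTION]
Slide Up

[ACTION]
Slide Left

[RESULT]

┌────┬────┬────┬────┐ 
│ 15 │  1 │  3 │ 10 │ 
├────┼────┼────┼────┤ 
│  6 │  8 │ 13 │ 11 │ 
├────┼────┼────┼────┤ 
│  9 │  5 │ 14 │  2 │ 
├────┼────┼────┼────┤ 
│ 12 │  7 │  4 │    │ 
└────┴────┴────┴────┘ 
Moves: 3              
                      


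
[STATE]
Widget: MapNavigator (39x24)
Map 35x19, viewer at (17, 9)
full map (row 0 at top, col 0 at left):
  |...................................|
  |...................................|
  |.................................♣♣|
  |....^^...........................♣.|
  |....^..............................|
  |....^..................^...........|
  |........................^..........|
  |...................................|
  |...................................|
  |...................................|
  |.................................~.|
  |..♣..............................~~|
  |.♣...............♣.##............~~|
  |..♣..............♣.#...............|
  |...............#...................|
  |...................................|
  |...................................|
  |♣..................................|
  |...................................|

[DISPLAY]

                                       
                                       
                                       
  ...................................  
  ...................................  
  .................................♣♣  
  ....^^...........................♣.  
  ....^..............................  
  ....^..................^...........  
  ........................^..........  
  ...................................  
  ...................................  
  .................@.................  
  .................................~.  
  ..♣..............................~~  
  .♣...............♣.##............~~  
  ..♣..............♣.#...............  
  ...............#...................  
  ...................................  
  ...................................  
  ♣..................................  
  ...................................  
                                       
                                       


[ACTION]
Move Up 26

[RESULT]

                                       
                                       
                                       
                                       
                                       
                                       
                                       
                                       
                                       
                                       
                                       
                                       
  .................@.................  
  ...................................  
  .................................♣♣  
  ....^^...........................♣.  
  ....^..............................  
  ....^..................^...........  
  ........................^..........  
  ...................................  
  ...................................  
  ...................................  
  .................................~.  
  ..♣..............................~~  


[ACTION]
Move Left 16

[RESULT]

                                       
                                       
                                       
                                       
                                       
                                       
                                       
                                       
                                       
                                       
                                       
                                       
                  .@...................
                  .....................
                  .....................
                  ....^^...............
                  ....^................
                  ....^................
                  .....................
                  .....................
                  .....................
                  .....................
                  .....................
                  ..♣..................


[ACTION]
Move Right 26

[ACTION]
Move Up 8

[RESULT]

                                       
                                       
                                       
                                       
                                       
                                       
                                       
                                       
                                       
                                       
                                       
                                       
...................@.......            
...........................            
.........................♣♣            
.........................♣.            
...........................            
...............^...........            
................^..........            
...........................            
...........................            
...........................            
.........................~.            
.........................~~            


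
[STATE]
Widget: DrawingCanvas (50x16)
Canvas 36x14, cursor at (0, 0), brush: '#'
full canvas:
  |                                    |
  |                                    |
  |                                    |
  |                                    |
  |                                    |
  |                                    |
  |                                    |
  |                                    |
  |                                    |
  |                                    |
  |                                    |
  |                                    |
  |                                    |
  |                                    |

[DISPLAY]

+                                                 
                                                  
                                                  
                                                  
                                                  
                                                  
                                                  
                                                  
                                                  
                                                  
                                                  
                                                  
                                                  
                                                  
                                                  
                                                  


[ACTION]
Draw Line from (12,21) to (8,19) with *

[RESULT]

+                                                 
                                                  
                                                  
                                                  
                                                  
                                                  
                                                  
                                                  
                   *                              
                    *                             
                    *                             
                     *                            
                     *                            
                                                  
                                                  
                                                  


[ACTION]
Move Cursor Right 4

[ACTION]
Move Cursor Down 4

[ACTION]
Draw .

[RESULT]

                                                  
                                                  
                                                  
                                                  
    .                                             
                                                  
                                                  
                                                  
                   *                              
                    *                             
                    *                             
                     *                            
                     *                            
                                                  
                                                  
                                                  


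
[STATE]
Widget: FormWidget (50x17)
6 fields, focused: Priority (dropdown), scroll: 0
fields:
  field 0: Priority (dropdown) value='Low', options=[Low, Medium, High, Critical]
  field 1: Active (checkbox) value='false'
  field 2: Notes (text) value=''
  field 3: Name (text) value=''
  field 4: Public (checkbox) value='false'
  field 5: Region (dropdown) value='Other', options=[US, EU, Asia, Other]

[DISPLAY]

> Priority:   [Low                              ▼]
  Active:     [ ]                                 
  Notes:      [                                  ]
  Name:       [                                  ]
  Public:     [ ]                                 
  Region:     [Other                            ▼]
                                                  
                                                  
                                                  
                                                  
                                                  
                                                  
                                                  
                                                  
                                                  
                                                  
                                                  


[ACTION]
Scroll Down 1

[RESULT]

  Active:     [ ]                                 
  Notes:      [                                  ]
  Name:       [                                  ]
  Public:     [ ]                                 
  Region:     [Other                            ▼]
                                                  
                                                  
                                                  
                                                  
                                                  
                                                  
                                                  
                                                  
                                                  
                                                  
                                                  
                                                  


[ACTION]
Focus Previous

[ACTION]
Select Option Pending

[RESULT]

  Active:     [ ]                                 
  Notes:      [                                  ]
  Name:       [                                  ]
  Public:     [ ]                                 
> Region:     [Other                            ▼]
                                                  
                                                  
                                                  
                                                  
                                                  
                                                  
                                                  
                                                  
                                                  
                                                  
                                                  
                                                  


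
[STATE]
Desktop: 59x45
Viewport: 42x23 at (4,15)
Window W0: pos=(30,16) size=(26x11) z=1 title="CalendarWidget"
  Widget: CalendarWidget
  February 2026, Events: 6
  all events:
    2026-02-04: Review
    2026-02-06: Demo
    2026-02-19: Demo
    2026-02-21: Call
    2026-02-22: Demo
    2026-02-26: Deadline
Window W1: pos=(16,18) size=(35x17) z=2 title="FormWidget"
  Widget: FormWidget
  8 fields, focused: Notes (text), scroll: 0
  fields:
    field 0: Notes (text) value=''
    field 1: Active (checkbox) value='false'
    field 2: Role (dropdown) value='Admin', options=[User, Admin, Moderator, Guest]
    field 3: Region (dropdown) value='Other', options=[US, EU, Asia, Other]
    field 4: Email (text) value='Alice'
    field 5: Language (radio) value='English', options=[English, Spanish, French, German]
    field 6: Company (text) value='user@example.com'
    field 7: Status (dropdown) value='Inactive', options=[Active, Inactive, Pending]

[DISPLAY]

                                          
                          ┏━━━━━━━━━━━━━━━
                          ┃ CalendarWidget
            ┏━━━━━━━━━━━━━━━━━━━━━━━━━━━━━
            ┃ FormWidget                  
            ┠─────────────────────────────
            ┃> Notes:      [              
            ┃  Active:     [ ]            
            ┃  Role:       [Admin         
            ┃  Region:     [Other         
            ┃  Email:      [Alice         
            ┃  Language:   (●) English  ( 
            ┃  Company:    [user@example.c
            ┃  Status:     [Inactive      
            ┃                             
            ┃                             
            ┃                             
            ┃                             
            ┃                             
            ┗━━━━━━━━━━━━━━━━━━━━━━━━━━━━━
                                          
                                          
                                          


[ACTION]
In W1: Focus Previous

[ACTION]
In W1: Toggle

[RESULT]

                                          
                          ┏━━━━━━━━━━━━━━━
                          ┃ CalendarWidget
            ┏━━━━━━━━━━━━━━━━━━━━━━━━━━━━━
            ┃ FormWidget                  
            ┠─────────────────────────────
            ┃  Notes:      [              
            ┃  Active:     [ ]            
            ┃  Role:       [Admin         
            ┃  Region:     [Other         
            ┃  Email:      [Alice         
            ┃  Language:   (●) English  ( 
            ┃  Company:    [user@example.c
            ┃> Status:     [Inactive      
            ┃                             
            ┃                             
            ┃                             
            ┃                             
            ┃                             
            ┗━━━━━━━━━━━━━━━━━━━━━━━━━━━━━
                                          
                                          
                                          


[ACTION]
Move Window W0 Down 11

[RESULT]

                                          
                                          
                                          
            ┏━━━━━━━━━━━━━━━━━━━━━━━━━━━━━
            ┃ FormWidget                  
            ┠─────────────────────────────
            ┃  Notes:      [              
            ┃  Active:     [ ]            
            ┃  Role:       [Admin         
            ┃  Region:     [Other         
            ┃  Email:      [Alice         
            ┃  Language:   (●) English  ( 
            ┃  Company:    [user@example.c
            ┃> Status:     [Inactive      
            ┃                             
            ┃                             
            ┃                             
            ┃                             
            ┃                             
            ┗━━━━━━━━━━━━━━━━━━━━━━━━━━━━━
                          ┃16 17 18 19* 20
                          ┃23 24 25 26* 27
                          ┗━━━━━━━━━━━━━━━


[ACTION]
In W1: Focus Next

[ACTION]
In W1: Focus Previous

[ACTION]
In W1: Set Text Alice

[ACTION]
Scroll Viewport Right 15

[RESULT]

                                          
                                          
                                          
━━━━━━━━━━━━━━━━━━━━━━━━━━━━━━━━━┓        
 FormWidget                      ┃        
─────────────────────────────────┨        
  Notes:      [                 ]┃        
  Active:     [ ]                ┃        
  Role:       [Admin           ▼]┃        
  Region:     [Other           ▼]┃        
  Email:      [Alice            ]┃        
  Language:   (●) English  ( ) Sp┃        
  Company:    [user@example.com ]┃━━━━┓   
> Status:     [Inactive        ▼]┃    ┃   
                                 ┃────┨   
                                 ┃    ┃   
                                 ┃    ┃   
                                 ┃    ┃   
                                 ┃ 8  ┃   
━━━━━━━━━━━━━━━━━━━━━━━━━━━━━━━━━┛    ┃   
             ┃16 17 18 19* 20 21* 22* ┃   
             ┃23 24 25 26* 27 28      ┃   
             ┗━━━━━━━━━━━━━━━━━━━━━━━━┛   


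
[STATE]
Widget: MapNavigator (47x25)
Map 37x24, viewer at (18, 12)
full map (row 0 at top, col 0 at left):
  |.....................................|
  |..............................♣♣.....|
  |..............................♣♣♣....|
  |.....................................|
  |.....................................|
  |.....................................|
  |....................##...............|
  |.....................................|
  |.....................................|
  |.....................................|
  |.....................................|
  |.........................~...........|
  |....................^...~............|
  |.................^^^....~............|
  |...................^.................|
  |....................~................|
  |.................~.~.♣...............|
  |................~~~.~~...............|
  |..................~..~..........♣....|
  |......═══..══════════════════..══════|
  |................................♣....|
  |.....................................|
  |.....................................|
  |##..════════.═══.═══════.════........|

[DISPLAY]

     .....................................     
     ..............................♣♣.....     
     ..............................♣♣♣....     
     .....................................     
     .....................................     
     .....................................     
     ....................##...............     
     .....................................     
     .....................................     
     .....................................     
     .....................................     
     .........................~...........     
     ..................@.^...~............     
     .................^^^....~............     
     ...................^.................     
     ....................~................     
     .................~.~.♣...............     
     ................~~~.~~...............     
     ..................~..~..........♣....     
     ......═══..══════════════════..══════     
     ................................♣....     
     .....................................     
     .....................................     
     ##..════════.═══.═══════.════........     
                                               


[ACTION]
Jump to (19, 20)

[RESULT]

    .....................................      
    .....................................      
    .....................................      
    .........................~...........      
    ....................^...~............      
    .................^^^....~............      
    ...................^.................      
    ....................~................      
    .................~.~.♣...............      
    ................~~~.~~...............      
    ..................~..~..........♣....      
    ......═══..══════════════════..══════      
    ...................@............♣....      
    .....................................      
    .....................................      
    ##..════════.═══.═══════.════........      
                                               
                                               
                                               
                                               
                                               
                                               
                                               
                                               
                                               


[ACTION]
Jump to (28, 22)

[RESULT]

................................               
....................~...........               
...............^...~............               
............^^^....~............               
..............^.................               
...............~................               
............~.~.♣...............               
...........~~~.~~...............               
.............~..~..........♣....               
.═══..══════════════════..══════               
...........................♣....               
................................               
.......................@........               
═══════.═══.═══════.════........               
                                               
                                               
                                               
                                               
                                               
                                               
                                               
                                               
                                               
                                               
                                               


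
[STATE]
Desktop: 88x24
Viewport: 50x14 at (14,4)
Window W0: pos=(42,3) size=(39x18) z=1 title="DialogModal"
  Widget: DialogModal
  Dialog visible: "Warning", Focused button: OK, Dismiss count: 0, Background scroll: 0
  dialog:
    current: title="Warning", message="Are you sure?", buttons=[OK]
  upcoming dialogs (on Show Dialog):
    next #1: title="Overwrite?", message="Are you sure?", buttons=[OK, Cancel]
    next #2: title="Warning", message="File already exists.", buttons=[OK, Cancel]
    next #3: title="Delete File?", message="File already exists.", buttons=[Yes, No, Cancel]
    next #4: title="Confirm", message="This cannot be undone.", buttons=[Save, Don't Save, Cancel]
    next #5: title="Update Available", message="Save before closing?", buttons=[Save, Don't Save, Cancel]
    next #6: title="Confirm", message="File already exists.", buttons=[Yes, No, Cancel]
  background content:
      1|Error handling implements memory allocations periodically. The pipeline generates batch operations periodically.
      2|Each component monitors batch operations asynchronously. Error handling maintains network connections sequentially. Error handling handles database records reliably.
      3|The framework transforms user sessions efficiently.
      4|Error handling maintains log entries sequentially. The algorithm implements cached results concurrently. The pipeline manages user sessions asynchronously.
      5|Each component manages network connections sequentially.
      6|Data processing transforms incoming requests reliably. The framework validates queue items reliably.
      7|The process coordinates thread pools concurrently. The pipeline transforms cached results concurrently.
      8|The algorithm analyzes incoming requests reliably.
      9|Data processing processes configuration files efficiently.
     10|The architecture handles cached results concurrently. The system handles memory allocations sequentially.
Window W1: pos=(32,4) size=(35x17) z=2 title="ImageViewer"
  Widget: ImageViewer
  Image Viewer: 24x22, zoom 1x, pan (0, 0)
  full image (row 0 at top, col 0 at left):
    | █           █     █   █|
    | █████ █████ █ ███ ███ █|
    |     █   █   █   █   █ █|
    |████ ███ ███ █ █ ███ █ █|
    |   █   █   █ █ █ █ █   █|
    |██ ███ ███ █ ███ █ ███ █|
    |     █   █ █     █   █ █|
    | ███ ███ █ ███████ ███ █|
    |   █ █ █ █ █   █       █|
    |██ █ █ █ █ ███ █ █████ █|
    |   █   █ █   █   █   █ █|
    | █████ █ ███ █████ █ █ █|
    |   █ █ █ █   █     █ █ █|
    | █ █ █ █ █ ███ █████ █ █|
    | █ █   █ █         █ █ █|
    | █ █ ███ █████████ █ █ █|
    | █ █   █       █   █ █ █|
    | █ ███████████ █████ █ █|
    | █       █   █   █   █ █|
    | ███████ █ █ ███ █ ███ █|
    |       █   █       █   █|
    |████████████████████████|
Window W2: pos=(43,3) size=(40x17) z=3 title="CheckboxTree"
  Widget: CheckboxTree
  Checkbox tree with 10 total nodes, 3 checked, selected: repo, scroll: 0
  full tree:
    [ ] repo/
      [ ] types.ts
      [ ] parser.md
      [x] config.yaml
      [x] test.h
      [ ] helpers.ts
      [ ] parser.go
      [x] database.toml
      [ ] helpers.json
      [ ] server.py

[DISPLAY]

                  ┏━━━━━━━━━━┃ CheckboxTree       
                  ┃ ImageView┠────────────────────
                  ┠──────────┃>[-] repo/          
                  ┃ █        ┃   [ ] types.ts     
                  ┃ █████ ███┃   [ ] parser.md    
                  ┃     █   █┃   [x] config.yaml  
                  ┃████ ███ █┃   [x] test.h       
                  ┃   █   █  ┃   [ ] helpers.ts   
                  ┃██ ███ ███┃   [ ] parser.go    
                  ┃     █   █┃   [x] database.toml
                  ┃ ███ ███ █┃   [ ] helpers.json 
                  ┃   █ █ █ █┃   [ ] server.py    
                  ┃██ █ █ █ █┃                    
                  ┃   █   █ █┃                    


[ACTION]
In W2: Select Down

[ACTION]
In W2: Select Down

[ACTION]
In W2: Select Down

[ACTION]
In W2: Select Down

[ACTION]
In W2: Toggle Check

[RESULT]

                  ┏━━━━━━━━━━┃ CheckboxTree       
                  ┃ ImageView┠────────────────────
                  ┠──────────┃ [-] repo/          
                  ┃ █        ┃   [ ] types.ts     
                  ┃ █████ ███┃   [ ] parser.md    
                  ┃     █   █┃   [x] config.yaml  
                  ┃████ ███ █┃>  [ ] test.h       
                  ┃   █   █  ┃   [ ] helpers.ts   
                  ┃██ ███ ███┃   [ ] parser.go    
                  ┃     █   █┃   [x] database.toml
                  ┃ ███ ███ █┃   [ ] helpers.json 
                  ┃   █ █ █ █┃   [ ] server.py    
                  ┃██ █ █ █ █┃                    
                  ┃   █   █ █┃                    


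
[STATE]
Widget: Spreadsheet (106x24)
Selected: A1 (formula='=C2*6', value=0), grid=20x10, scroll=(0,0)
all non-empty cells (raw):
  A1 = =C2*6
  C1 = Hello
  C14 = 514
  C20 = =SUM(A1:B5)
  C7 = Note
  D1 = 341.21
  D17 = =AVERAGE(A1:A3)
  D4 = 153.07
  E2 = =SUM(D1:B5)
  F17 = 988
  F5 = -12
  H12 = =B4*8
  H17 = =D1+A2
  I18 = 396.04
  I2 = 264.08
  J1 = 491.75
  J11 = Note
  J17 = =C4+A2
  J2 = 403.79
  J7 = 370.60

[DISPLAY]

A1: =C2*6                                                                                                 
       A       B       C       D       E       F       G       H       I       J                          
----------------------------------------------------------------------------------------------------------
  1      [0]       0Hello     341.21       0       0       0       0       0  491.75                      
  2        0       0       0       0  494.28       0       0       0  264.08  403.79                      
  3        0       0       0       0       0       0       0       0       0       0                      
  4        0       0       0  153.07       0       0       0       0       0       0                      
  5        0       0       0       0       0     -12       0       0       0       0                      
  6        0       0       0       0       0       0       0       0       0       0                      
  7        0       0Note           0       0       0       0       0       0  370.60                      
  8        0       0       0       0       0       0       0       0       0       0                      
  9        0       0       0       0       0       0       0       0       0       0                      
 10        0       0       0       0       0       0       0       0       0       0                      
 11        0       0       0       0       0       0       0       0       0Note                          
 12        0       0       0       0       0       0       0       0       0       0                      
 13        0       0       0       0       0       0       0       0       0       0                      
 14        0       0     514       0       0       0       0       0       0       0                      
 15        0       0       0       0       0       0       0       0       0       0                      
 16        0       0       0       0       0       0       0       0       0       0                      
 17        0       0       0       0       0     988       0  341.21       0       0                      
 18        0       0       0       0       0       0       0       0  396.04       0                      
 19        0       0       0       0       0       0       0       0       0       0                      
 20        0       0       0       0       0       0       0       0       0       0                      
                                                                                                          


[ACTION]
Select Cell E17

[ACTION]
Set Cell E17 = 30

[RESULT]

E17: 30                                                                                                   
       A       B       C       D       E       F       G       H       I       J                          
----------------------------------------------------------------------------------------------------------
  1        0       0Hello     341.21       0       0       0       0       0  491.75                      
  2        0       0       0       0  494.28       0       0       0  264.08  403.79                      
  3        0       0       0       0       0       0       0       0       0       0                      
  4        0       0       0  153.07       0       0       0       0       0       0                      
  5        0       0       0       0       0     -12       0       0       0       0                      
  6        0       0       0       0       0       0       0       0       0       0                      
  7        0       0Note           0       0       0       0       0       0  370.60                      
  8        0       0       0       0       0       0       0       0       0       0                      
  9        0       0       0       0       0       0       0       0       0       0                      
 10        0       0       0       0       0       0       0       0       0       0                      
 11        0       0       0       0       0       0       0       0       0Note                          
 12        0       0       0       0       0       0       0       0       0       0                      
 13        0       0       0       0       0       0       0       0       0       0                      
 14        0       0     514       0       0       0       0       0       0       0                      
 15        0       0       0       0       0       0       0       0       0       0                      
 16        0       0       0       0       0       0       0       0       0       0                      
 17        0       0       0       0    [30]     988       0  341.21       0       0                      
 18        0       0       0       0       0       0       0       0  396.04       0                      
 19        0       0       0       0       0       0       0       0       0       0                      
 20        0       0       0       0       0       0       0       0       0       0                      
                                                                                                          
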